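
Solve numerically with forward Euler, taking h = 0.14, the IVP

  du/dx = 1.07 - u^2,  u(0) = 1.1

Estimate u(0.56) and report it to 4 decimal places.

Euler: u_{n+1} = u_n + h·f(x_n, u_n).
x=0.000000, u=1.100000: f=-0.140000 → u ← 1.100000 + 0.14·(-0.140000) = 1.080400
x=0.140000, u=1.080400: f=-0.097264 → u ← 1.080400 + 0.14·(-0.097264) = 1.066783
x=0.280000, u=1.066783: f=-0.068026 → u ← 1.066783 + 0.14·(-0.068026) = 1.057259
x=0.420000, u=1.057259: f=-0.047797 → u ← 1.057259 + 0.14·(-0.047797) = 1.050568
u(0.56) ≈ 1.0506

1.0506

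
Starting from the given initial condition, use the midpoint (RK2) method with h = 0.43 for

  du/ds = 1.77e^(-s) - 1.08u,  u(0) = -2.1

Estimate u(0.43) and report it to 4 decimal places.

-0.9141

Midpoint: k1 = f(s_n, u_n); k2 = f(s_n + h/2, u_n + (h/2)·k1); u_{n+1} = u_n + h·k2.
s=0.000000, u=-2.100000:
  k1 = f(0.000000, -2.100000) = 4.038000
  k2 = f(0.215000, -1.231830) = 2.757955
  u ← -2.100000 + 0.43·2.757955 = -0.914079
u(0.43) ≈ -0.9141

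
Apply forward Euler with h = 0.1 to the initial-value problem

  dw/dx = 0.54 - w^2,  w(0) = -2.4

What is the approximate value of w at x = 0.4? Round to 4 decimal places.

Euler: w_{n+1} = w_n + h·f(x_n, w_n).
x=0.000000, w=-2.400000: f=-5.220000 → w ← -2.400000 + 0.1·(-5.220000) = -2.922000
x=0.100000, w=-2.922000: f=-7.998084 → w ← -2.922000 + 0.1·(-7.998084) = -3.721808
x=0.200000, w=-3.721808: f=-13.311858 → w ← -3.721808 + 0.1·(-13.311858) = -5.052994
x=0.300000, w=-5.052994: f=-24.992750 → w ← -5.052994 + 0.1·(-24.992750) = -7.552269
w(0.4) ≈ -7.5523

-7.5523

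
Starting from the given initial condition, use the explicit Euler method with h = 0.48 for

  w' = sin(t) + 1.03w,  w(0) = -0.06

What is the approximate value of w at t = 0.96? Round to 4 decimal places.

0.0877

Euler: w_{n+1} = w_n + h·f(t_n, w_n).
t=0.000000, w=-0.060000: f=-0.061800 → w ← -0.060000 + 0.48·(-0.061800) = -0.089664
t=0.480000, w=-0.089664: f=0.369425 → w ← -0.089664 + 0.48·0.369425 = 0.087660
w(0.96) ≈ 0.0877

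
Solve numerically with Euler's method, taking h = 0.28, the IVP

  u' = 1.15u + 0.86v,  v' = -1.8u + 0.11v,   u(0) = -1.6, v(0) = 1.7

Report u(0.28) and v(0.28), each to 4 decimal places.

Euler on (u,v): u_{n+1} = u_n + h·u', v_{n+1} = v_n + h·v'.
0.000000: (-1.600000, 1.700000); f=(-0.378000, 3.067000) → (-1.705840, 2.558760)
(u(0.28), v(0.28)) ≈ (-1.7058, 2.5588)

-1.7058, 2.5588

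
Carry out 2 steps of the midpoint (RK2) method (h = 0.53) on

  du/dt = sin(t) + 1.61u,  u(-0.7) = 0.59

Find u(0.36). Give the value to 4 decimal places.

2.0946

Midpoint: k1 = f(t_n, u_n); k2 = f(t_n + h/2, u_n + (h/2)·k1); u_{n+1} = u_n + h·k2.
t=-0.700000, u=0.590000:
  k1 = f(-0.700000, 0.590000) = 0.305682
  k2 = f(-0.435000, 0.671006) = 0.658909
  u ← 0.590000 + 0.53·0.658909 = 0.939222
t=-0.170000, u=0.939222:
  k1 = f(-0.170000, 0.939222) = 1.342965
  k2 = f(0.095000, 1.295107) = 2.179980
  u ← 0.939222 + 0.53·2.179980 = 2.094611
u(0.36) ≈ 2.0946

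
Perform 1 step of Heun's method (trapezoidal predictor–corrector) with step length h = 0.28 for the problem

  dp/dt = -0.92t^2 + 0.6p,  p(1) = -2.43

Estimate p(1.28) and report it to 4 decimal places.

Heun: k1 = f(t_n, p_n); k2 = f(t_n + h, p_n + h·k1); p_{n+1} = p_n + (h/2)·(k1 + k2).
t=1.000000, p=-2.430000:
  k1 = f(1.000000, -2.430000) = -2.378000
  k2 = f(1.280000, -3.095840) = -3.364832
  p ← -2.430000 + (0.28/2)·(-2.378000 + (-3.364832)) = -3.233996
p(1.28) ≈ -3.2340

-3.2340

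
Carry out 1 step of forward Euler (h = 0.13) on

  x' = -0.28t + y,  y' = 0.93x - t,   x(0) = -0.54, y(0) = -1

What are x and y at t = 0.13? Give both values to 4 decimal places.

-0.6700, -1.0653

Euler on (x,y): x_{n+1} = x_n + h·x', y_{n+1} = y_n + h·y'.
0.000000: (-0.540000, -1.000000); f=(-1.000000, -0.502200) → (-0.670000, -1.065286)
(x(0.13), y(0.13)) ≈ (-0.6700, -1.0653)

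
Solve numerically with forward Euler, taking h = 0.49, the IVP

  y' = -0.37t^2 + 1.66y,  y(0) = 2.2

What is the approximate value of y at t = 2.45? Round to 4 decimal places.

Euler: y_{n+1} = y_n + h·f(t_n, y_n).
t=0.000000, y=2.200000: f=3.652000 → y ← 2.200000 + 0.49·3.652000 = 3.989480
t=0.490000, y=3.989480: f=6.533700 → y ← 3.989480 + 0.49·6.533700 = 7.190993
t=0.980000, y=7.190993: f=11.581700 → y ← 7.190993 + 0.49·11.581700 = 12.866026
t=1.470000, y=12.866026: f=20.558070 → y ← 12.866026 + 0.49·20.558070 = 22.939480
t=1.960000, y=22.939480: f=36.658145 → y ← 22.939480 + 0.49·36.658145 = 40.901972
y(2.45) ≈ 40.9020

40.9020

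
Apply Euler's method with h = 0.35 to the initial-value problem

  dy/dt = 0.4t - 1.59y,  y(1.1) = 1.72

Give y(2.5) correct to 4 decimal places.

0.5327

Euler: y_{n+1} = y_n + h·f(t_n, y_n).
t=1.100000, y=1.720000: f=-2.294800 → y ← 1.720000 + 0.35·(-2.294800) = 0.916820
t=1.450000, y=0.916820: f=-0.877744 → y ← 0.916820 + 0.35·(-0.877744) = 0.609610
t=1.800000, y=0.609610: f=-0.249279 → y ← 0.609610 + 0.35·(-0.249279) = 0.522362
t=2.150000, y=0.522362: f=0.029445 → y ← 0.522362 + 0.35·0.029445 = 0.532667
y(2.5) ≈ 0.5327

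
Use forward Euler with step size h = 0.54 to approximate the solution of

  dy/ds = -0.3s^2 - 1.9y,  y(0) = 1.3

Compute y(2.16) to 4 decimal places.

Euler: y_{n+1} = y_n + h·f(s_n, y_n).
s=0.000000, y=1.300000: f=-2.470000 → y ← 1.300000 + 0.54·(-2.470000) = -0.033800
s=0.540000, y=-0.033800: f=-0.023260 → y ← -0.033800 + 0.54·(-0.023260) = -0.046360
s=1.080000, y=-0.046360: f=-0.261835 → y ← -0.046360 + 0.54·(-0.261835) = -0.187751
s=1.620000, y=-0.187751: f=-0.430592 → y ← -0.187751 + 0.54·(-0.430592) = -0.420271
y(2.16) ≈ -0.4203

-0.4203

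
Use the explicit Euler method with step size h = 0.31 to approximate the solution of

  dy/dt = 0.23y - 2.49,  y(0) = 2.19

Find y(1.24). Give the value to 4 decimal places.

Euler: y_{n+1} = y_n + h·f(t_n, y_n).
t=0.000000, y=2.190000: f=-1.986300 → y ← 2.190000 + 0.31·(-1.986300) = 1.574247
t=0.310000, y=1.574247: f=-2.127923 → y ← 1.574247 + 0.31·(-2.127923) = 0.914591
t=0.620000, y=0.914591: f=-2.279644 → y ← 0.914591 + 0.31·(-2.279644) = 0.207901
t=0.930000, y=0.207901: f=-2.442183 → y ← 0.207901 + 0.31·(-2.442183) = -0.549176
y(1.24) ≈ -0.5492

-0.5492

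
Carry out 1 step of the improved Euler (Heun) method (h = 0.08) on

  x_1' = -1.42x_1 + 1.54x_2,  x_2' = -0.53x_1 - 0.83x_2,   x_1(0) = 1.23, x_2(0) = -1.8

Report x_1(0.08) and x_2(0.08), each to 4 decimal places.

0.8932, -1.7272

Heun on (x_1,x_2): k1 = f(s_n, state_n); k2 = f(s_n + h, state_n + h·k1); state_{n+1} = state_n + (h/2)·(k1 + k2).
0.000000: (1.230000, -1.800000)
  k1 = (-4.518600, 0.842100)
  predictor → (0.868512, -1.732632)
  k2 = (-3.901540, 0.977773)
  → (0.893194, -1.727205)
(x_1(0.08), x_2(0.08)) ≈ (0.8932, -1.7272)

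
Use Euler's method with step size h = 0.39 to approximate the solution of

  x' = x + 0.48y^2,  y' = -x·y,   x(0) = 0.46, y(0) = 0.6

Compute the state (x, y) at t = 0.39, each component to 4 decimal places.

Euler on (x,y): x_{n+1} = x_n + h·x', y_{n+1} = y_n + h·y'.
0.000000: (0.460000, 0.600000); f=(0.632800, -0.276000) → (0.706792, 0.492360)
(x(0.39), y(0.39)) ≈ (0.7068, 0.4924)

0.7068, 0.4924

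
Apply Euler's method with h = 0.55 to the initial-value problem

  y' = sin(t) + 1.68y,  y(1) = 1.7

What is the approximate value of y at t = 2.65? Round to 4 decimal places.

Euler: y_{n+1} = y_n + h·f(t_n, y_n).
t=1.000000, y=1.700000: f=3.697471 → y ← 1.700000 + 0.55·3.697471 = 3.733609
t=1.550000, y=3.733609: f=7.272247 → y ← 3.733609 + 0.55·7.272247 = 7.733345
t=2.100000, y=7.733345: f=13.855229 → y ← 7.733345 + 0.55·13.855229 = 15.353721
y(2.65) ≈ 15.3537

15.3537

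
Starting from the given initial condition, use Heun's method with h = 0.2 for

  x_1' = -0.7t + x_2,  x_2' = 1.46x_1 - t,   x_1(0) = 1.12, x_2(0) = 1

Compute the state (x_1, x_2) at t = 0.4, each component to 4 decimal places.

1.5990, 1.7021

Heun on (x_1,x_2): k1 = f(t_n, state_n); k2 = f(t_n + h, state_n + h·k1); state_{n+1} = state_n + (h/2)·(k1 + k2).
0.000000: (1.120000, 1.000000)
  k1 = (1.000000, 1.635200)
  predictor → (1.320000, 1.327040)
  k2 = (1.187040, 1.727200)
  → (1.338704, 1.336240)
0.200000: (1.338704, 1.336240)
  k1 = (1.196240, 1.754508)
  predictor → (1.577952, 1.687142)
  k2 = (1.407142, 1.903810)
  → (1.599042, 1.702072)
(x_1(0.4), x_2(0.4)) ≈ (1.5990, 1.7021)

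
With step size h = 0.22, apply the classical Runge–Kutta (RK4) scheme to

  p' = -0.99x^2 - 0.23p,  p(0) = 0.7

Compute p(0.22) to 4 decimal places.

RK4: k1 = f(x_n, p_n); k2 = f(x_n + h/2, p_n + (h/2)·k1); k3 = f(x_n + h/2, p_n + (h/2)·k2); k4 = f(x_n + h, p_n + h·k3); p_{n+1} = p_n + (h/6)·(k1 + 2k2 + 2k3 + k4).
x=0.000000, p=0.700000:
  k1 = f(0.000000, 0.700000) = -0.161000
  k2 = f(0.110000, 0.682290) = -0.168906
  k3 = f(0.110000, 0.681420) = -0.168706
  k4 = f(0.220000, 0.662885) = -0.200379
  p ← 0.700000 + (0.22/6)·(k1 + 2k2 + 2k3 + k4) = 0.661991
p(0.22) ≈ 0.6620

0.6620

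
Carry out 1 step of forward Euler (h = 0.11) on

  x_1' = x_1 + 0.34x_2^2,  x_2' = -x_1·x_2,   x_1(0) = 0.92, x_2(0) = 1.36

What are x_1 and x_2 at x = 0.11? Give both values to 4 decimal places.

Euler on (x_1,x_2): x_1_{n+1} = x_1_n + h·x_1', x_2_{n+1} = x_2_n + h·x_2'.
0.000000: (0.920000, 1.360000); f=(1.548864, -1.251200) → (1.090375, 1.222368)
(x_1(0.11), x_2(0.11)) ≈ (1.0904, 1.2224)

1.0904, 1.2224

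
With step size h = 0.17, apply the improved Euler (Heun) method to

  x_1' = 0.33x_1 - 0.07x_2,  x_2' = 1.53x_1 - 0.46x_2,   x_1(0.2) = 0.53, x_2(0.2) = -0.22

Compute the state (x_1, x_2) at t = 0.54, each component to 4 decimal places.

0.5947, 0.0830

Heun on (x_1,x_2): k1 = f(t_n, state_n); k2 = f(t_n + h, state_n + h·k1); state_{n+1} = state_n + (h/2)·(k1 + k2).
0.200000: (0.530000, -0.220000)
  k1 = (0.190300, 0.912100)
  predictor → (0.562351, -0.064943)
  k2 = (0.190122, 0.890271)
  → (0.562336, -0.066798)
0.370000: (0.562336, -0.066798)
  k1 = (0.190247, 0.891101)
  predictor → (0.594678, 0.084689)
  k2 = (0.190315, 0.870900)
  → (0.594684, 0.082972)
(x_1(0.54), x_2(0.54)) ≈ (0.5947, 0.0830)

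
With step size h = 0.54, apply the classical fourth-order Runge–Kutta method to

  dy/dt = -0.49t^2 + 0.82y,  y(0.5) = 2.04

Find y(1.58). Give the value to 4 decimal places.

RK4: k1 = f(t_n, y_n); k2 = f(t_n + h/2, y_n + (h/2)·k1); k3 = f(t_n + h/2, y_n + (h/2)·k2); k4 = f(t_n + h, y_n + h·k3); y_{n+1} = y_n + (h/6)·(k1 + 2k2 + 2k3 + k4).
t=0.500000, y=2.040000:
  k1 = f(0.500000, 2.040000) = 1.550300
  k2 = f(0.770000, 2.458581) = 1.725515
  k3 = f(0.770000, 2.505889) = 1.764308
  k4 = f(1.040000, 2.992726) = 1.924052
  y ← 2.040000 + (0.54/6)·(k1 + 2k2 + 2k3 + k4) = 2.980860
t=1.040000, y=2.980860:
  k1 = f(1.040000, 2.980860) = 1.914321
  k2 = f(1.310000, 3.497727) = 2.027247
  k3 = f(1.310000, 3.528217) = 2.052249
  k4 = f(1.580000, 4.089074) = 2.129805
  y ← 2.980860 + (0.54/6)·(k1 + 2k2 + 2k3 + k4) = 4.079140
y(1.58) ≈ 4.0791

4.0791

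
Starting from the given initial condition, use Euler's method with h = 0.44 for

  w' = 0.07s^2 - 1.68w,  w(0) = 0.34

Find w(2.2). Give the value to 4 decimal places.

0.1115

Euler: w_{n+1} = w_n + h·f(s_n, w_n).
s=0.000000, w=0.340000: f=-0.571200 → w ← 0.340000 + 0.44·(-0.571200) = 0.088672
s=0.440000, w=0.088672: f=-0.135417 → w ← 0.088672 + 0.44·(-0.135417) = 0.029089
s=0.880000, w=0.029089: f=0.005339 → w ← 0.029089 + 0.44·0.005339 = 0.031438
s=1.320000, w=0.031438: f=0.069152 → w ← 0.031438 + 0.44·0.069152 = 0.061865
s=1.760000, w=0.061865: f=0.112899 → w ← 0.061865 + 0.44·0.112899 = 0.111540
w(2.2) ≈ 0.1115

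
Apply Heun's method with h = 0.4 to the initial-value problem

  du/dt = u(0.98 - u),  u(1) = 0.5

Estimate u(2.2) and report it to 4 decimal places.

Heun: k1 = f(t_n, u_n); k2 = f(t_n + h, u_n + h·k1); u_{n+1} = u_n + (h/2)·(k1 + k2).
t=1.000000, u=0.500000:
  k1 = f(1.000000, 0.500000) = 0.240000
  k2 = f(1.400000, 0.596000) = 0.228864
  u ← 0.500000 + (0.4/2)·(0.240000 + 0.228864) = 0.593773
t=1.400000, u=0.593773:
  k1 = f(1.400000, 0.593773) = 0.229331
  k2 = f(1.800000, 0.685505) = 0.201878
  u ← 0.593773 + (0.4/2)·(0.229331 + 0.201878) = 0.680015
t=1.800000, u=0.680015:
  k1 = f(1.800000, 0.680015) = 0.203994
  k2 = f(2.200000, 0.761612) = 0.166327
  u ← 0.680015 + (0.4/2)·(0.203994 + 0.166327) = 0.754079
u(2.2) ≈ 0.7541

0.7541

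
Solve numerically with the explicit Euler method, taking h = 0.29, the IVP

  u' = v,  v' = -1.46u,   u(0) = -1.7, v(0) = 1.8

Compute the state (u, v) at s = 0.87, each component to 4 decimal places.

Euler on (u,v): u_{n+1} = u_n + h·u', v_{n+1} = v_n + h·v'.
0.000000: (-1.700000, 1.800000); f=(1.800000, 2.482000) → (-1.178000, 2.519780)
0.290000: (-1.178000, 2.519780); f=(2.519780, 1.719880) → (-0.447264, 3.018545)
0.580000: (-0.447264, 3.018545); f=(3.018545, 0.653005) → (0.428114, 3.207917)
(u(0.87), v(0.87)) ≈ (0.4281, 3.2079)

0.4281, 3.2079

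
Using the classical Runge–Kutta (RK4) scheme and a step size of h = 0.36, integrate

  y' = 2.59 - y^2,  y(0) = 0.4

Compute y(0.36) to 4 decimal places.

RK4: k1 = f(t_n, y_n); k2 = f(t_n + h/2, y_n + (h/2)·k1); k3 = f(t_n + h/2, y_n + (h/2)·k2); k4 = f(t_n + h, y_n + h·k3); y_{n+1} = y_n + (h/6)·(k1 + 2k2 + 2k3 + k4).
t=0.000000, y=0.400000:
  k1 = f(0.000000, 0.400000) = 2.430000
  k2 = f(0.180000, 0.837400) = 1.888761
  k3 = f(0.180000, 0.739977) = 2.042434
  k4 = f(0.360000, 1.135276) = 1.301148
  y ← 0.400000 + (0.36/6)·(k1 + 2k2 + 2k3 + k4) = 1.095612
y(0.36) ≈ 1.0956

1.0956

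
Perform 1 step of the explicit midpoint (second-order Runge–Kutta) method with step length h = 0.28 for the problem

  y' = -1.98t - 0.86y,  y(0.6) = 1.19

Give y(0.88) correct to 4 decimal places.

0.5677

Midpoint: k1 = f(t_n, y_n); k2 = f(t_n + h/2, y_n + (h/2)·k1); y_{n+1} = y_n + h·k2.
t=0.600000, y=1.190000:
  k1 = f(0.600000, 1.190000) = -2.211400
  k2 = f(0.740000, 0.880404) = -2.222347
  y ← 1.190000 + 0.28·(-2.222347) = 0.567743
y(0.88) ≈ 0.5677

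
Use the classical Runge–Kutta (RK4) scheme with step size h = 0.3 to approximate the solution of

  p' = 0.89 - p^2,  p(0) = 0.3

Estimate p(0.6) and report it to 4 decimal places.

0.6736

RK4: k1 = f(s_n, p_n); k2 = f(s_n + h/2, p_n + (h/2)·k1); k3 = f(s_n + h/2, p_n + (h/2)·k2); k4 = f(s_n + h, p_n + h·k3); p_{n+1} = p_n + (h/6)·(k1 + 2k2 + 2k3 + k4).
s=0.000000, p=0.300000:
  k1 = f(0.000000, 0.300000) = 0.800000
  k2 = f(0.150000, 0.420000) = 0.713600
  k3 = f(0.150000, 0.407040) = 0.724318
  k4 = f(0.300000, 0.517296) = 0.622405
  p ← 0.300000 + (0.3/6)·(k1 + 2k2 + 2k3 + k4) = 0.514912
s=0.300000, p=0.514912:
  k1 = f(0.300000, 0.514912) = 0.624866
  k2 = f(0.450000, 0.608642) = 0.519555
  k3 = f(0.450000, 0.592845) = 0.538534
  k4 = f(0.600000, 0.676472) = 0.432385
  p ← 0.514912 + (0.3/6)·(k1 + 2k2 + 2k3 + k4) = 0.673584
p(0.6) ≈ 0.6736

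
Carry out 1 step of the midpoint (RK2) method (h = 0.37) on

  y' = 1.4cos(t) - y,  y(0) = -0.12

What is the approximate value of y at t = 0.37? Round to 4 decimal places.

0.3295

Midpoint: k1 = f(t_n, y_n); k2 = f(t_n + h/2, y_n + (h/2)·k1); y_{n+1} = y_n + h·k2.
t=0.000000, y=-0.120000:
  k1 = f(0.000000, -0.120000) = 1.520000
  k2 = f(0.185000, 0.161200) = 1.214911
  y ← -0.120000 + 0.37·1.214911 = 0.329517
y(0.37) ≈ 0.3295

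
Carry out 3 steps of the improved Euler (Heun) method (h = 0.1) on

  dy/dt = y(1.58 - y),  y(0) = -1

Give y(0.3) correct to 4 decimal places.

-2.5347

Heun: k1 = f(t_n, y_n); k2 = f(t_n + h, y_n + h·k1); y_{n+1} = y_n + (h/2)·(k1 + k2).
t=0.000000, y=-1.000000:
  k1 = f(0.000000, -1.000000) = -2.580000
  k2 = f(0.100000, -1.258000) = -3.570204
  y ← -1.000000 + (0.1/2)·(-2.580000 + (-3.570204)) = -1.307510
t=0.100000, y=-1.307510:
  k1 = f(0.100000, -1.307510) = -3.775449
  k2 = f(0.200000, -1.685055) = -5.501798
  y ← -1.307510 + (0.1/2)·(-3.775449 + (-5.501798)) = -1.771373
t=0.200000, y=-1.771373:
  k1 = f(0.200000, -1.771373) = -5.936529
  k2 = f(0.300000, -2.365025) = -9.330086
  y ← -1.771373 + (0.1/2)·(-5.936529 + (-9.330086)) = -2.534703
y(0.3) ≈ -2.5347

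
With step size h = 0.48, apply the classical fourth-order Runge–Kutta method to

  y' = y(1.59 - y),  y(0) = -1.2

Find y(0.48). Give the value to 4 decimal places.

-10.2562

RK4: k1 = f(t_n, y_n); k2 = f(t_n + h/2, y_n + (h/2)·k1); k3 = f(t_n + h/2, y_n + (h/2)·k2); k4 = f(t_n + h, y_n + h·k3); y_{n+1} = y_n + (h/6)·(k1 + 2k2 + 2k3 + k4).
t=0.000000, y=-1.200000:
  k1 = f(0.000000, -1.200000) = -3.348000
  k2 = f(0.240000, -2.003520) = -7.199689
  k3 = f(0.240000, -2.927925) = -13.228149
  k4 = f(0.480000, -7.549511) = -68.998844
  y ← -1.200000 + (0.48/6)·(k1 + 2k2 + 2k3 + k4) = -10.256202
y(0.48) ≈ -10.2562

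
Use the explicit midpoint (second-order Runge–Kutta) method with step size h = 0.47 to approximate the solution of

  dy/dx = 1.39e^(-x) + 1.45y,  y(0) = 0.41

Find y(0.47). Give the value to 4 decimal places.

Midpoint: k1 = f(x_n, y_n); k2 = f(x_n + h/2, y_n + (h/2)·k1); y_{n+1} = y_n + h·k2.
x=0.000000, y=0.410000:
  k1 = f(0.000000, 0.410000) = 1.984500
  k2 = f(0.235000, 0.876357) = 2.369612
  y ← 0.410000 + 0.47·2.369612 = 1.523718
y(0.47) ≈ 1.5237

1.5237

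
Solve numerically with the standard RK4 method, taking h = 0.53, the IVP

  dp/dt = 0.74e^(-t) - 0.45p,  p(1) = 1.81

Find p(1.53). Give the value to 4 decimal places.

1.5245

RK4: k1 = f(t_n, p_n); k2 = f(t_n + h/2, p_n + (h/2)·k1); k3 = f(t_n + h/2, p_n + (h/2)·k2); k4 = f(t_n + h, p_n + h·k3); p_{n+1} = p_n + (h/6)·(k1 + 2k2 + 2k3 + k4).
t=1.000000, p=1.810000:
  k1 = f(1.000000, 1.810000) = -0.542269
  k2 = f(1.265000, 1.666299) = -0.540977
  k3 = f(1.265000, 1.666641) = -0.541131
  k4 = f(1.530000, 1.523200) = -0.525204
  p ← 1.810000 + (0.53/6)·(k1 + 2k2 + 2k3 + k4) = 1.524534
p(1.53) ≈ 1.5245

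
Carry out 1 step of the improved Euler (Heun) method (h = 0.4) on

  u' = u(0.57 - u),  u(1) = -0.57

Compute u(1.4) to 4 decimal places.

-0.9323

Heun: k1 = f(t_n, u_n); k2 = f(t_n + h, u_n + h·k1); u_{n+1} = u_n + (h/2)·(k1 + k2).
t=1.000000, u=-0.570000:
  k1 = f(1.000000, -0.570000) = -0.649800
  k2 = f(1.400000, -0.829920) = -1.161822
  u ← -0.570000 + (0.4/2)·(-0.649800 + (-1.161822)) = -0.932324
u(1.4) ≈ -0.9323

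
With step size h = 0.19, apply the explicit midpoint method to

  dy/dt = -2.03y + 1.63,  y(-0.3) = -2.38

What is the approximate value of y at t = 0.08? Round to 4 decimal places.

-0.7067

Midpoint: k1 = f(t_n, y_n); k2 = f(t_n + h/2, y_n + (h/2)·k1); y_{n+1} = y_n + h·k2.
t=-0.300000, y=-2.380000:
  k1 = f(-0.300000, -2.380000) = 6.461400
  k2 = f(-0.205000, -1.766167) = 5.215319
  y ← -2.380000 + 0.19·5.215319 = -1.389089
t=-0.110000, y=-1.389089:
  k1 = f(-0.110000, -1.389089) = 4.449851
  k2 = f(-0.015000, -0.966353) = 3.591698
  y ← -1.389089 + 0.19·3.591698 = -0.706667
y(0.08) ≈ -0.7067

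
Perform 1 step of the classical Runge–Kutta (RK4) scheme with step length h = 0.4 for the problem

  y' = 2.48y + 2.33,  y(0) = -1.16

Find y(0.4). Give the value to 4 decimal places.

RK4: k1 = f(t_n, y_n); k2 = f(t_n + h/2, y_n + (h/2)·k1); k3 = f(t_n + h/2, y_n + (h/2)·k2); k4 = f(t_n + h, y_n + h·k3); y_{n+1} = y_n + (h/6)·(k1 + 2k2 + 2k3 + k4).
t=0.000000, y=-1.160000:
  k1 = f(0.000000, -1.160000) = -0.546800
  k2 = f(0.200000, -1.269360) = -0.818013
  k3 = f(0.200000, -1.323603) = -0.952534
  k4 = f(0.400000, -1.541014) = -1.491714
  y ← -1.160000 + (0.4/6)·(k1 + 2k2 + 2k3 + k4) = -1.531974
y(0.4) ≈ -1.5320

-1.5320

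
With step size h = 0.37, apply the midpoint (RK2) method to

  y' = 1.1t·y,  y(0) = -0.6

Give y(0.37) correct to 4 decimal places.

Midpoint: k1 = f(t_n, y_n); k2 = f(t_n + h/2, y_n + (h/2)·k1); y_{n+1} = y_n + h·k2.
t=0.000000, y=-0.600000:
  k1 = f(0.000000, -0.600000) = 0.000000
  k2 = f(0.185000, -0.600000) = -0.122100
  y ← -0.600000 + 0.37·(-0.122100) = -0.645177
y(0.37) ≈ -0.6452

-0.6452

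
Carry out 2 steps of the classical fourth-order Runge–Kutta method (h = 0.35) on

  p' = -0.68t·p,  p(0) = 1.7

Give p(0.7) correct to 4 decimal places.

1.4391

RK4: k1 = f(t_n, p_n); k2 = f(t_n + h/2, p_n + (h/2)·k1); k3 = f(t_n + h/2, p_n + (h/2)·k2); k4 = f(t_n + h, p_n + h·k3); p_{n+1} = p_n + (h/6)·(k1 + 2k2 + 2k3 + k4).
t=0.000000, p=1.700000:
  k1 = f(0.000000, 1.700000) = 0.000000
  k2 = f(0.175000, 1.700000) = -0.202300
  k3 = f(0.175000, 1.664597) = -0.198087
  k4 = f(0.350000, 1.630670) = -0.388099
  p ← 1.700000 + (0.35/6)·(k1 + 2k2 + 2k3 + k4) = 1.630649
t=0.350000, p=1.630649:
  k1 = f(0.350000, 1.630649) = -0.388094
  k2 = f(0.525000, 1.562733) = -0.557896
  k3 = f(0.525000, 1.533017) = -0.547287
  k4 = f(0.700000, 1.439099) = -0.685011
  p ← 1.630649 + (0.35/6)·(k1 + 2k2 + 2k3 + k4) = 1.439113
p(0.7) ≈ 1.4391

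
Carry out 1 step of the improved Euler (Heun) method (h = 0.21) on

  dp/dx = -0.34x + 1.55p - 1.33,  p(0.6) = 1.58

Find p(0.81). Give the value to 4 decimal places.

1.7959

Heun: k1 = f(x_n, p_n); k2 = f(x_n + h, p_n + h·k1); p_{n+1} = p_n + (h/2)·(k1 + k2).
x=0.600000, p=1.580000:
  k1 = f(0.600000, 1.580000) = 0.915000
  k2 = f(0.810000, 1.772150) = 1.141433
  p ← 1.580000 + (0.21/2)·(0.915000 + 1.141433) = 1.795925
p(0.81) ≈ 1.7959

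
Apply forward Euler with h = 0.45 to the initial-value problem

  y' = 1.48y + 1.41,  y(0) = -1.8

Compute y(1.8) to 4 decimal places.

Euler: y_{n+1} = y_n + h·f(t_n, y_n).
t=0.000000, y=-1.800000: f=-1.254000 → y ← -1.800000 + 0.45·(-1.254000) = -2.364300
t=0.450000, y=-2.364300: f=-2.089164 → y ← -2.364300 + 0.45·(-2.089164) = -3.304424
t=0.900000, y=-3.304424: f=-3.480547 → y ← -3.304424 + 0.45·(-3.480547) = -4.870670
t=1.350000, y=-4.870670: f=-5.798592 → y ← -4.870670 + 0.45·(-5.798592) = -7.480036
y(1.8) ≈ -7.4800

-7.4800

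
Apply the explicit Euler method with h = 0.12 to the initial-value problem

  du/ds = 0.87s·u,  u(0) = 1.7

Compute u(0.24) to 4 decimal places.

1.7213

Euler: u_{n+1} = u_n + h·f(s_n, u_n).
s=0.000000, u=1.700000: f=0.000000 → u ← 1.700000 + 0.12·0.000000 = 1.700000
s=0.120000, u=1.700000: f=0.177480 → u ← 1.700000 + 0.12·0.177480 = 1.721298
u(0.24) ≈ 1.7213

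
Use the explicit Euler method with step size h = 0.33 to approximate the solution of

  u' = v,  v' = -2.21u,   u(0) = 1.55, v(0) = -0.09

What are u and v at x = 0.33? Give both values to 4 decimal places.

1.5203, -1.2204

Euler on (u,v): u_{n+1} = u_n + h·u', v_{n+1} = v_n + h·v'.
0.000000: (1.550000, -0.090000); f=(-0.090000, -3.425500) → (1.520300, -1.220415)
(u(0.33), v(0.33)) ≈ (1.5203, -1.2204)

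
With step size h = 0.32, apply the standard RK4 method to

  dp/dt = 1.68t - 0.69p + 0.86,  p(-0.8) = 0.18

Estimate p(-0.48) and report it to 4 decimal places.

0.0854

RK4: k1 = f(t_n, p_n); k2 = f(t_n + h/2, p_n + (h/2)·k1); k3 = f(t_n + h/2, p_n + (h/2)·k2); k4 = f(t_n + h, p_n + h·k3); p_{n+1} = p_n + (h/6)·(k1 + 2k2 + 2k3 + k4).
t=-0.800000, p=0.180000:
  k1 = f(-0.800000, 0.180000) = -0.608200
  k2 = f(-0.640000, 0.082688) = -0.272255
  k3 = f(-0.640000, 0.136439) = -0.309343
  k4 = f(-0.480000, 0.081010) = -0.002297
  p ← 0.180000 + (0.32/6)·(k1 + 2k2 + 2k3 + k4) = 0.085403
p(-0.48) ≈ 0.0854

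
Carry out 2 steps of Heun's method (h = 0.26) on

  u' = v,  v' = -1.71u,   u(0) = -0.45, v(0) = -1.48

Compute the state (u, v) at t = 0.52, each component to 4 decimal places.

-1.0726, -0.7658

Heun on (u,v): k1 = f(t_n, state_n); k2 = f(t_n + h, state_n + h·k1); state_{n+1} = state_n + (h/2)·(k1 + k2).
0.000000: (-0.450000, -1.480000)
  k1 = (-1.480000, 0.769500)
  predictor → (-0.834800, -1.279930)
  k2 = (-1.279930, 1.427508)
  → (-0.808791, -1.194389)
0.260000: (-0.808791, -1.194389)
  k1 = (-1.194389, 1.383032)
  predictor → (-1.119332, -0.834801)
  k2 = (-0.834801, 1.914058)
  → (-1.072586, -0.765767)
(u(0.52), v(0.52)) ≈ (-1.0726, -0.7658)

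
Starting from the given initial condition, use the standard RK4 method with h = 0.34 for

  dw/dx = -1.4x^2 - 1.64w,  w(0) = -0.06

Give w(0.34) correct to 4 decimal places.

-0.0505

RK4: k1 = f(x_n, w_n); k2 = f(x_n + h/2, w_n + (h/2)·k1); k3 = f(x_n + h/2, w_n + (h/2)·k2); k4 = f(x_n + h, w_n + h·k3); w_{n+1} = w_n + (h/6)·(k1 + 2k2 + 2k3 + k4).
x=0.000000, w=-0.060000:
  k1 = f(0.000000, -0.060000) = 0.098400
  k2 = f(0.170000, -0.043272) = 0.030506
  k3 = f(0.170000, -0.054814) = 0.049435
  k4 = f(0.340000, -0.043192) = -0.091005
  w ← -0.060000 + (0.34/6)·(k1 + 2k2 + 2k3 + k4) = -0.050521
w(0.34) ≈ -0.0505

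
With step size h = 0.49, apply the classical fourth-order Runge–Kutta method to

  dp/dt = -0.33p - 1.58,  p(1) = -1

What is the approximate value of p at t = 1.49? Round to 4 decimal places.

-1.5655

RK4: k1 = f(t_n, p_n); k2 = f(t_n + h/2, p_n + (h/2)·k1); k3 = f(t_n + h/2, p_n + (h/2)·k2); k4 = f(t_n + h, p_n + h·k3); p_{n+1} = p_n + (h/6)·(k1 + 2k2 + 2k3 + k4).
t=1.000000, p=-1.000000:
  k1 = f(1.000000, -1.000000) = -1.250000
  k2 = f(1.245000, -1.306250) = -1.148938
  k3 = f(1.245000, -1.281490) = -1.157108
  k4 = f(1.490000, -1.566983) = -1.062896
  p ← -1.000000 + (0.49/6)·(k1 + 2k2 + 2k3 + k4) = -1.565541
p(1.49) ≈ -1.5655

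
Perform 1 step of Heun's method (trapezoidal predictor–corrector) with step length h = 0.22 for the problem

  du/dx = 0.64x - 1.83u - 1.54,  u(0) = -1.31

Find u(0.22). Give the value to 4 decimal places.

-1.1439

Heun: k1 = f(x_n, u_n); k2 = f(x_n + h, u_n + h·k1); u_{n+1} = u_n + (h/2)·(k1 + k2).
x=0.000000, u=-1.310000:
  k1 = f(0.000000, -1.310000) = 0.857300
  k2 = f(0.220000, -1.121394) = 0.652951
  u ← -1.310000 + (0.22/2)·(0.857300 + 0.652951) = -1.143872
u(0.22) ≈ -1.1439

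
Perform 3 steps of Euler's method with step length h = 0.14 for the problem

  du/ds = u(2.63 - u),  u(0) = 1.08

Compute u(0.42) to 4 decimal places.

1.7904

Euler: u_{n+1} = u_n + h·f(s_n, u_n).
s=0.000000, u=1.080000: f=1.674000 → u ← 1.080000 + 0.14·1.674000 = 1.314360
s=0.140000, u=1.314360: f=1.729225 → u ← 1.314360 + 0.14·1.729225 = 1.556451
s=0.280000, u=1.556451: f=1.670926 → u ← 1.556451 + 0.14·1.670926 = 1.790381
u(0.42) ≈ 1.7904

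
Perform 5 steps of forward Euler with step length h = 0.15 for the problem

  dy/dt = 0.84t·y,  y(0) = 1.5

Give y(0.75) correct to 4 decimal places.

Euler: y_{n+1} = y_n + h·f(t_n, y_n).
t=0.000000, y=1.500000: f=0.000000 → y ← 1.500000 + 0.15·0.000000 = 1.500000
t=0.150000, y=1.500000: f=0.189000 → y ← 1.500000 + 0.15·0.189000 = 1.528350
t=0.300000, y=1.528350: f=0.385144 → y ← 1.528350 + 0.15·0.385144 = 1.586122
t=0.450000, y=1.586122: f=0.599554 → y ← 1.586122 + 0.15·0.599554 = 1.676055
t=0.600000, y=1.676055: f=0.844732 → y ← 1.676055 + 0.15·0.844732 = 1.802764
y(0.75) ≈ 1.8028

1.8028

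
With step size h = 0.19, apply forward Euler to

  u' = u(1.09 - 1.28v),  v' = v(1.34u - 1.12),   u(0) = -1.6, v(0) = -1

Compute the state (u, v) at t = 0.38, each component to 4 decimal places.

Euler on (u,v): u_{n+1} = u_n + h·u', v_{n+1} = v_n + h·v'.
0.000000: (-1.600000, -1.000000); f=(-3.792000, 3.264000) → (-2.320480, -0.379840)
0.190000: (-2.320480, -0.379840); f=(-3.657529, 1.606512) → (-3.015411, -0.074603)
(u(0.38), v(0.38)) ≈ (-3.0154, -0.0746)

-3.0154, -0.0746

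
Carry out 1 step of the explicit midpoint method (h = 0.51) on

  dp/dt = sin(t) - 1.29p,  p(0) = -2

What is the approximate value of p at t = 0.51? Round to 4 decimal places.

-0.9884

Midpoint: k1 = f(t_n, p_n); k2 = f(t_n + h/2, p_n + (h/2)·k1); p_{n+1} = p_n + h·k2.
t=0.000000, p=-2.000000:
  k1 = f(0.000000, -2.000000) = 2.580000
  k2 = f(0.255000, -1.342100) = 1.983554
  p ← -2.000000 + 0.51·1.983554 = -0.988387
p(0.51) ≈ -0.9884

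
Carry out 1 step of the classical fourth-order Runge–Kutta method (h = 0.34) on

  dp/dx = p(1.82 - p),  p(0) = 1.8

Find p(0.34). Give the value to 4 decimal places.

RK4: k1 = f(x_n, p_n); k2 = f(x_n + h/2, p_n + (h/2)·k1); k3 = f(x_n + h/2, p_n + (h/2)·k2); k4 = f(x_n + h, p_n + h·k3); p_{n+1} = p_n + (h/6)·(k1 + 2k2 + 2k3 + k4).
x=0.000000, p=1.800000:
  k1 = f(0.000000, 1.800000) = 0.036000
  k2 = f(0.170000, 1.806120) = 0.025069
  k3 = f(0.170000, 1.804262) = 0.028396
  k4 = f(0.340000, 1.809655) = 0.018722
  p ← 1.800000 + (0.34/6)·(k1 + 2k2 + 2k3 + k4) = 1.809160
p(0.34) ≈ 1.8092

1.8092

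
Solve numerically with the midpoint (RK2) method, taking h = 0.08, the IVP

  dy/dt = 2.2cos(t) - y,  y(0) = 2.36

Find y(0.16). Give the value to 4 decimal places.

Midpoint: k1 = f(t_n, y_n); k2 = f(t_n + h/2, y_n + (h/2)·k1); y_{n+1} = y_n + h·k2.
t=0.000000, y=2.360000:
  k1 = f(0.000000, 2.360000) = -0.160000
  k2 = f(0.040000, 2.353600) = -0.155360
  y ← 2.360000 + 0.08·(-0.155360) = 2.347571
t=0.080000, y=2.347571:
  k1 = f(0.080000, 2.347571) = -0.154607
  k2 = f(0.120000, 2.341387) = -0.157208
  y ← 2.347571 + 0.08·(-0.157208) = 2.334995
y(0.16) ≈ 2.3350

2.3350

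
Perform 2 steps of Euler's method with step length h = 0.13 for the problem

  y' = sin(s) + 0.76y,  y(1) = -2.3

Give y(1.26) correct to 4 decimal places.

-2.5392

Euler: y_{n+1} = y_n + h·f(s_n, y_n).
s=1.000000, y=-2.300000: f=-0.906529 → y ← -2.300000 + 0.13·(-0.906529) = -2.417849
s=1.130000, y=-2.417849: f=-0.933153 → y ← -2.417849 + 0.13·(-0.933153) = -2.539159
y(1.26) ≈ -2.5392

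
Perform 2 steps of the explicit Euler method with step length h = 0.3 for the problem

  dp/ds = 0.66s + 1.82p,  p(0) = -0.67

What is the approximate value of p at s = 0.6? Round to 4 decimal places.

-1.5420

Euler: p_{n+1} = p_n + h·f(s_n, p_n).
s=0.000000, p=-0.670000: f=-1.219400 → p ← -0.670000 + 0.3·(-1.219400) = -1.035820
s=0.300000, p=-1.035820: f=-1.687192 → p ← -1.035820 + 0.3·(-1.687192) = -1.541978
p(0.6) ≈ -1.5420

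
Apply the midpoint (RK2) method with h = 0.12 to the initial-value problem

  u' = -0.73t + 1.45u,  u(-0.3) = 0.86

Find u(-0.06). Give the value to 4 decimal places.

Midpoint: k1 = f(t_n, u_n); k2 = f(t_n + h/2, u_n + (h/2)·k1); u_{n+1} = u_n + h·k2.
t=-0.300000, u=0.860000:
  k1 = f(-0.300000, 0.860000) = 1.466000
  k2 = f(-0.240000, 0.947960) = 1.549742
  u ← 0.860000 + 0.12·1.549742 = 1.045969
t=-0.180000, u=1.045969:
  k1 = f(-0.180000, 1.045969) = 1.648055
  k2 = f(-0.120000, 1.144852) = 1.747636
  u ← 1.045969 + 0.12·1.747636 = 1.255685
u(-0.06) ≈ 1.2557

1.2557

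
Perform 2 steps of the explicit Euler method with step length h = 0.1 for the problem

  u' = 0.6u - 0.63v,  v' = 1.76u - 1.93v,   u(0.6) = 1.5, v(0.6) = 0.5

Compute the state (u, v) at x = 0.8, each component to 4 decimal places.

1.6100, 0.8130

Euler on (u,v): u_{n+1} = u_n + h·u', v_{n+1} = v_n + h·v'.
0.600000: (1.500000, 0.500000); f=(0.585000, 1.675000) → (1.558500, 0.667500)
0.700000: (1.558500, 0.667500); f=(0.514575, 1.454685) → (1.609957, 0.812968)
(u(0.8), v(0.8)) ≈ (1.6100, 0.8130)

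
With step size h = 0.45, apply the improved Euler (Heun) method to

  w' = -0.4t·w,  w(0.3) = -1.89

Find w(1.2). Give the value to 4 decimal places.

Heun: k1 = f(t_n, w_n); k2 = f(t_n + h, w_n + h·k1); w_{n+1} = w_n + (h/2)·(k1 + k2).
t=0.300000, w=-1.890000:
  k1 = f(0.300000, -1.890000) = 0.226800
  k2 = f(0.750000, -1.787940) = 0.536382
  w ← -1.890000 + (0.45/2)·(0.226800 + 0.536382) = -1.718284
t=0.750000, w=-1.718284:
  k1 = f(0.750000, -1.718284) = 0.515485
  k2 = f(1.200000, -1.486316) = 0.713432
  w ← -1.718284 + (0.45/2)·(0.515485 + 0.713432) = -1.441778
w(1.2) ≈ -1.4418

-1.4418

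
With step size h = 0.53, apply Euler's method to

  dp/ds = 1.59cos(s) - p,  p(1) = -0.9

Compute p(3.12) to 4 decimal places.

Euler: p_{n+1} = p_n + h·f(s_n, p_n).
s=1.000000, p=-0.900000: f=1.759081 → p ← -0.900000 + 0.53·1.759081 = 0.032313
s=1.530000, p=0.032313: f=0.032535 → p ← 0.032313 + 0.53·0.032535 = 0.049557
s=2.060000, p=0.049557: f=-0.796734 → p ← 0.049557 + 0.53·(-0.796734) = -0.372713
s=2.590000, p=-0.372713: f=-0.981476 → p ← -0.372713 + 0.53·(-0.981476) = -0.892895
p(3.12) ≈ -0.8929

-0.8929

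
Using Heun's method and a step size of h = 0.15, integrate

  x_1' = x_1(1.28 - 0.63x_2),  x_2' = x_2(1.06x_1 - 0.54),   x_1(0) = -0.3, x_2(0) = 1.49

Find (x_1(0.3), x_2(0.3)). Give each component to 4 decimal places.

Heun on (x_1,x_2): k1 = f(t_n, state_n); k2 = f(t_n + h, state_n + h·k1); state_{n+1} = state_n + (h/2)·(k1 + k2).
0.000000: (-0.300000, 1.490000)
  k1 = (-0.102390, -1.278420)
  predictor → (-0.315358, 1.298237)
  k2 = (-0.145731, -1.135023)
  → (-0.318609, 1.308992)
0.150000: (-0.318609, 1.308992)
  k1 = (-0.145074, -1.148936)
  predictor → (-0.340370, 1.136651)
  k2 = (-0.191938, -1.023887)
  → (-0.343885, 1.146030)
(x_1(0.3), x_2(0.3)) ≈ (-0.3439, 1.1460)

-0.3439, 1.1460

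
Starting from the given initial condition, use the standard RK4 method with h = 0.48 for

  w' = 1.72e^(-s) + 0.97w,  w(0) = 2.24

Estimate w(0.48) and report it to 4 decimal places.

RK4: k1 = f(s_n, w_n); k2 = f(s_n + h/2, w_n + (h/2)·k1); k3 = f(s_n + h/2, w_n + (h/2)·k2); k4 = f(s_n + h, w_n + h·k3); w_{n+1} = w_n + (h/6)·(k1 + 2k2 + 2k3 + k4).
s=0.000000, w=2.240000:
  k1 = f(0.000000, 2.240000) = 3.892800
  k2 = f(0.240000, 3.174272) = 4.432044
  k3 = f(0.240000, 3.303691) = 4.557580
  k4 = f(0.480000, 4.427638) = 5.359117
  w ← 2.240000 + (0.48/6)·(k1 + 2k2 + 2k3 + k4) = 4.418493
w(0.48) ≈ 4.4185

4.4185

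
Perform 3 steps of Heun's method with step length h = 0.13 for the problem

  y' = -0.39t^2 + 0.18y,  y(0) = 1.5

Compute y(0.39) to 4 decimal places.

1.6008

Heun: k1 = f(t_n, y_n); k2 = f(t_n + h, y_n + h·k1); y_{n+1} = y_n + (h/2)·(k1 + k2).
t=0.000000, y=1.500000:
  k1 = f(0.000000, 1.500000) = 0.270000
  k2 = f(0.130000, 1.535100) = 0.269727
  y ← 1.500000 + (0.13/2)·(0.270000 + 0.269727) = 1.535082
t=0.130000, y=1.535082:
  k1 = f(0.130000, 1.535082) = 0.269724
  k2 = f(0.260000, 1.570146) = 0.256262
  y ← 1.535082 + (0.13/2)·(0.269724 + 0.256262) = 1.569271
t=0.260000, y=1.569271:
  k1 = f(0.260000, 1.569271) = 0.256105
  k2 = f(0.390000, 1.602565) = 0.229143
  y ← 1.569271 + (0.13/2)·(0.256105 + 0.229143) = 1.600812
y(0.39) ≈ 1.6008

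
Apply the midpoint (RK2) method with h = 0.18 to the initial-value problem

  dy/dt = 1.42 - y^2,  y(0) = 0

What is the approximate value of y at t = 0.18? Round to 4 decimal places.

0.2527

Midpoint: k1 = f(t_n, y_n); k2 = f(t_n + h/2, y_n + (h/2)·k1); y_{n+1} = y_n + h·k2.
t=0.000000, y=0.000000:
  k1 = f(0.000000, 0.000000) = 1.420000
  k2 = f(0.090000, 0.127800) = 1.403667
  y ← 0.000000 + 0.18·1.403667 = 0.252660
y(0.18) ≈ 0.2527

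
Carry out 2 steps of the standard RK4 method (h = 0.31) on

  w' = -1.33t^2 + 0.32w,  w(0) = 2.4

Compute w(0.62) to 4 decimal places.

2.8156

RK4: k1 = f(t_n, w_n); k2 = f(t_n + h/2, w_n + (h/2)·k1); k3 = f(t_n + h/2, w_n + (h/2)·k2); k4 = f(t_n + h, w_n + h·k3); w_{n+1} = w_n + (h/6)·(k1 + 2k2 + 2k3 + k4).
t=0.000000, w=2.400000:
  k1 = f(0.000000, 2.400000) = 0.768000
  k2 = f(0.155000, 2.519040) = 0.774140
  k3 = f(0.155000, 2.519992) = 0.774444
  k4 = f(0.310000, 2.640078) = 0.717012
  w ← 2.400000 + (0.31/6)·(k1 + 2k2 + 2k3 + k4) = 2.636746
t=0.310000, w=2.636746:
  k1 = f(0.310000, 2.636746) = 0.715946
  k2 = f(0.465000, 2.747718) = 0.591690
  k3 = f(0.465000, 2.728458) = 0.585527
  k4 = f(0.620000, 2.818259) = 0.390591
  w ← 2.636746 + (0.31/6)·(k1 + 2k2 + 2k3 + k4) = 2.815563
w(0.62) ≈ 2.8156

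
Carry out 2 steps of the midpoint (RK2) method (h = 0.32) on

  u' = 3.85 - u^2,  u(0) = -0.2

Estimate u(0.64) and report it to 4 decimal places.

Midpoint: k1 = f(s_n, u_n); k2 = f(s_n + h/2, u_n + (h/2)·k1); u_{n+1} = u_n + h·k2.
s=0.000000, u=-0.200000:
  k1 = f(0.000000, -0.200000) = 3.810000
  k2 = f(0.160000, 0.409600) = 3.682228
  u ← -0.200000 + 0.32·3.682228 = 0.978313
s=0.320000, u=0.978313:
  k1 = f(0.320000, 0.978313) = 2.892904
  k2 = f(0.480000, 1.441178) = 1.773007
  u ← 0.978313 + 0.32·1.773007 = 1.545675
u(0.64) ≈ 1.5457

1.5457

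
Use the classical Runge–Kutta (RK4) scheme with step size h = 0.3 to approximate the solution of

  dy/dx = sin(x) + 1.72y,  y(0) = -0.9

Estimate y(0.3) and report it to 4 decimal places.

RK4: k1 = f(x_n, y_n); k2 = f(x_n + h/2, y_n + (h/2)·k1); k3 = f(x_n + h/2, y_n + (h/2)·k2); k4 = f(x_n + h, y_n + h·k3); y_{n+1} = y_n + (h/6)·(k1 + 2k2 + 2k3 + k4).
x=0.000000, y=-0.900000:
  k1 = f(0.000000, -0.900000) = -1.548000
  k2 = f(0.150000, -1.132200) = -1.797946
  k3 = f(0.150000, -1.169692) = -1.862432
  k4 = f(0.300000, -1.458730) = -2.213495
  y ← -0.900000 + (0.3/6)·(k1 + 2k2 + 2k3 + k4) = -1.454113
y(0.3) ≈ -1.4541

-1.4541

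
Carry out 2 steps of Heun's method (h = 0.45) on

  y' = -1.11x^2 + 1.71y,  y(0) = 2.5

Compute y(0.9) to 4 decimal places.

10.2701

Heun: k1 = f(x_n, y_n); k2 = f(x_n + h, y_n + h·k1); y_{n+1} = y_n + (h/2)·(k1 + k2).
x=0.000000, y=2.500000:
  k1 = f(0.000000, 2.500000) = 4.275000
  k2 = f(0.450000, 4.423750) = 7.339837
  y ← 2.500000 + (0.45/2)·(4.275000 + 7.339837) = 5.113338
x=0.450000, y=5.113338:
  k1 = f(0.450000, 5.113338) = 8.519034
  k2 = f(0.900000, 8.946904) = 14.400105
  y ← 5.113338 + (0.45/2)·(8.519034 + 14.400105) = 10.270145
y(0.9) ≈ 10.2701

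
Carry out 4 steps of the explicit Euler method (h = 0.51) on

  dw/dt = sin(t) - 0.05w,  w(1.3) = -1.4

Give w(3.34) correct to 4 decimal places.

0.1830

Euler: w_{n+1} = w_n + h·f(t_n, w_n).
t=1.300000, w=-1.400000: f=1.033558 → w ← -1.400000 + 0.51·1.033558 = -0.872885
t=1.810000, w=-0.872885: f=1.015171 → w ← -0.872885 + 0.51·1.015171 = -0.355148
t=2.320000, w=-0.355148: f=0.749989 → w ← -0.355148 + 0.51·0.749989 = 0.027346
t=2.830000, w=0.027346: f=0.305208 → w ← 0.027346 + 0.51·0.305208 = 0.183002
w(3.34) ≈ 0.1830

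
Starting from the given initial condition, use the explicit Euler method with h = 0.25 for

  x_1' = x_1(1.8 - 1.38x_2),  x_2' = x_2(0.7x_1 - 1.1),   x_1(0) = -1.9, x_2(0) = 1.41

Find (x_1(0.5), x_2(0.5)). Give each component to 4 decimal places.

Euler on (x_1,x_2): x_1_{n+1} = x_1_n + h·x_1', x_2_{n+1} = x_2_n + h·x_2'.
0.000000: (-1.900000, 1.410000); f=(0.277020, -3.426300) → (-1.830745, 0.553425)
0.250000: (-1.830745, 0.553425); f=(-1.897153, -1.317994) → (-2.305033, 0.223927)
(x_1(0.5), x_2(0.5)) ≈ (-2.3050, 0.2239)

-2.3050, 0.2239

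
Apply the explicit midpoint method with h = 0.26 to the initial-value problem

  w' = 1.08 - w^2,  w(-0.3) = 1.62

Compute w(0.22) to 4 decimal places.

Midpoint: k1 = f(x_n, w_n); k2 = f(x_n + h/2, w_n + (h/2)·k1); w_{n+1} = w_n + h·k2.
x=-0.300000, w=1.620000:
  k1 = f(-0.300000, 1.620000) = -1.544400
  k2 = f(-0.170000, 1.419228) = -0.934208
  w ← 1.620000 + 0.26·(-0.934208) = 1.377106
x=-0.040000, w=1.377106:
  k1 = f(-0.040000, 1.377106) = -0.816421
  k2 = f(0.090000, 1.270971) = -0.535368
  w ← 1.377106 + 0.26·(-0.535368) = 1.237910
w(0.22) ≈ 1.2379

1.2379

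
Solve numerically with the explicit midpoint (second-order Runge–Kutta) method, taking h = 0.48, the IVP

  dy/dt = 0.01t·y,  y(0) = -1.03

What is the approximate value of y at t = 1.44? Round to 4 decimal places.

-1.0407

Midpoint: k1 = f(t_n, y_n); k2 = f(t_n + h/2, y_n + (h/2)·k1); y_{n+1} = y_n + h·k2.
t=0.000000, y=-1.030000:
  k1 = f(0.000000, -1.030000) = 0.000000
  k2 = f(0.240000, -1.030000) = -0.002472
  y ← -1.030000 + 0.48·(-0.002472) = -1.031187
t=0.480000, y=-1.031187:
  k1 = f(0.480000, -1.031187) = -0.004950
  k2 = f(0.720000, -1.032374) = -0.007433
  y ← -1.031187 + 0.48·(-0.007433) = -1.034754
t=0.960000, y=-1.034754:
  k1 = f(0.960000, -1.034754) = -0.009934
  k2 = f(1.200000, -1.037139) = -0.012446
  y ← -1.034754 + 0.48·(-0.012446) = -1.040728
y(1.44) ≈ -1.0407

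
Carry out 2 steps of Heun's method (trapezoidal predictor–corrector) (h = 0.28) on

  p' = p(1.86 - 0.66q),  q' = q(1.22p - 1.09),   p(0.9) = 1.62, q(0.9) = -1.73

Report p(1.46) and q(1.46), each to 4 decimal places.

Heun on (p,q): k1 = f(x_n, state_n); k2 = f(x_n + h, state_n + h·k1); state_{n+1} = state_n + (h/2)·(k1 + k2).
0.900000: (1.620000, -1.730000)
  k1 = (4.862916, -1.533472)
  predictor → (2.981616, -2.159372)
  k2 = (9.795164, -5.501156)
  → (3.672131, -2.714848)
1.180000: (3.672131, -2.714848)
  k1 = (13.409887, -9.203335)
  predictor → (7.426900, -5.291782)
  k2 = (39.753044, -42.179826)
  → (11.114941, -9.908490)
(p(1.46), q(1.46)) ≈ (11.1149, -9.9085)

11.1149, -9.9085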